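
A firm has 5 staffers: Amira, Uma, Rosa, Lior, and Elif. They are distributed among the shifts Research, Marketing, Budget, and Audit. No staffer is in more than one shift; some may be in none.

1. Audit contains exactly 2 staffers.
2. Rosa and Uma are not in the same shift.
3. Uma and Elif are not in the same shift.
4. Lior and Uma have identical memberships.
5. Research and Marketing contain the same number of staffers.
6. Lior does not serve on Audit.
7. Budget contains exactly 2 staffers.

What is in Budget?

Budget = {Lior, Uma}

From (6): Lior ∉ Audit.
(4): Uma matches Lior: Uma ∉ Audit.
Suppose Amira ∈ Budget: no assignment then satisfies all the clues, so Amira ∉ Budget.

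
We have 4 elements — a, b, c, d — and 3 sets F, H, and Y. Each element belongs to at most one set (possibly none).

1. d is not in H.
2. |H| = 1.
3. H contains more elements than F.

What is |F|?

0

From (1): d ∉ H.
Suppose a ∈ F: no assignment then satisfies all the clues, so a ∉ F.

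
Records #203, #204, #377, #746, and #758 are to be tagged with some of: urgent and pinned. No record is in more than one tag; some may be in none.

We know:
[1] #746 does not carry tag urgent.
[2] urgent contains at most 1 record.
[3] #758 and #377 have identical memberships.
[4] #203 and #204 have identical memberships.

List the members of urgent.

urgent = {}

From (1): #746 ∉ urgent.
Suppose #203 ∈ urgent: no assignment then satisfies all the clues, so #203 ∉ urgent.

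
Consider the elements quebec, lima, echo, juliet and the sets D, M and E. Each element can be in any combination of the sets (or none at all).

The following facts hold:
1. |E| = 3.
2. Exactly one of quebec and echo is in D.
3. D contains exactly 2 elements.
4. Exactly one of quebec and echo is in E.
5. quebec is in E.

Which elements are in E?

E = {juliet, lima, quebec}

From (5): quebec ∈ E.
(4) (exactly one): echo ∉ E.
(1): only 3 candidates remain for E, so all are in.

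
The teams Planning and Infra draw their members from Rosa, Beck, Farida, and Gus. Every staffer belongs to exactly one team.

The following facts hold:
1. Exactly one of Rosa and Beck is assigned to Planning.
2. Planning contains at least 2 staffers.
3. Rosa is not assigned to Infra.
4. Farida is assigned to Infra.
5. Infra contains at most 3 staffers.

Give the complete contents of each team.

From (3): Rosa ∉ Infra.
From (4): Farida ∈ Infra.
Only one team left: Rosa ∈ Planning.
(1) (exactly one): Beck ∉ Planning.
(2): only 2 candidates remain for Planning, so all are in.
Only one team left: Beck ∈ Infra.

Planning = {Gus, Rosa}; Infra = {Beck, Farida}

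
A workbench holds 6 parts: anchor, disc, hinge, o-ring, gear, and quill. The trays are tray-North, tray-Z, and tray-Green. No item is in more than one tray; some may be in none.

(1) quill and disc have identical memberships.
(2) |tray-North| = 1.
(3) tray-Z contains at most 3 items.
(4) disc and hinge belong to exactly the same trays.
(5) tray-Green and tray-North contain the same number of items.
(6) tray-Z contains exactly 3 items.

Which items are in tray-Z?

tray-Z = {disc, hinge, quill}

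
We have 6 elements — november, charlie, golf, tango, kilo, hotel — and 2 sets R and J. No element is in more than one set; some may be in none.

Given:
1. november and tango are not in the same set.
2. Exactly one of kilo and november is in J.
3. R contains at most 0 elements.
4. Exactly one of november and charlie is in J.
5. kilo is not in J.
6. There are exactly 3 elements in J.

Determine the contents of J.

J = {golf, hotel, november}

From (5): kilo ∉ J.
(2) (exactly one): november ∈ J.
(3): R already has 0, so the rest are out.
(4) (exactly one): charlie ∉ J.
(1): tango ∉ J.
(6): only 3 candidates remain for J, so all are in.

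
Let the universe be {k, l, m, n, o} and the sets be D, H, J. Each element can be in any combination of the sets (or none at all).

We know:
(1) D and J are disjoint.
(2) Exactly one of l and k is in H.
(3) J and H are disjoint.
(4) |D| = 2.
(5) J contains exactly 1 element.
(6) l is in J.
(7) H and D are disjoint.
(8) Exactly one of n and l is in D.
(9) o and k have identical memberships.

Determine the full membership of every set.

D = {m, n}; H = {k, o}; J = {l}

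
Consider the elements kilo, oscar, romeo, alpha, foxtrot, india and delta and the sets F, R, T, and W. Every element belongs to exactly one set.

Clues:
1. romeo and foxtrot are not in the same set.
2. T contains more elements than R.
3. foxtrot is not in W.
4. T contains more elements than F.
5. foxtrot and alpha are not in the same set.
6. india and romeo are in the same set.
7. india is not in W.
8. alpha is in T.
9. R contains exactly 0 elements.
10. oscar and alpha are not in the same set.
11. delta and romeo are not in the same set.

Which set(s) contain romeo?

From (3): foxtrot ∉ W.
From (7): india ∉ W.
From (8): alpha ∈ T.
(5): foxtrot ∉ T.
(6): romeo matches india: romeo ∉ W.
(9): R already has 0, so the rest are out.
(10): oscar ∉ T.
Only one set left: foxtrot ∈ F.
(1): romeo ∉ F.
(6): india matches romeo: india ∉ F.
Only one set left: romeo ∈ T.
(11): delta ∉ T.

romeo: T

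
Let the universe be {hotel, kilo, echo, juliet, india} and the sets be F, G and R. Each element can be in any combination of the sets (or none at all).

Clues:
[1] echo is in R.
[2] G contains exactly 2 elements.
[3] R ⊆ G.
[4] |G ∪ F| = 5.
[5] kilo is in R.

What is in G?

From (1): echo ∈ R.
From (5): kilo ∈ R.
(3) with kilo ∈ R: kilo ∈ G.
(3) with echo ∈ R: echo ∈ G.
(2): G already has 2, so the rest are out.
(3) contrapositive: hotel ∉ R.
(3) contrapositive: juliet ∉ R.
(3) contrapositive: india ∉ R.

G = {echo, kilo}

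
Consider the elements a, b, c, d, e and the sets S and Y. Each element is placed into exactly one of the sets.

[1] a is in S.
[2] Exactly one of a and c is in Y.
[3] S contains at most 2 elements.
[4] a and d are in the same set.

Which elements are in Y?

From (1): a ∈ S.
(2) (exactly one): c ∈ Y.
(4): d matches a: d ∈ S.
(3): S already has 2, so the rest are out.
Only one set left: b ∈ Y.
Only one set left: e ∈ Y.

Y = {b, c, e}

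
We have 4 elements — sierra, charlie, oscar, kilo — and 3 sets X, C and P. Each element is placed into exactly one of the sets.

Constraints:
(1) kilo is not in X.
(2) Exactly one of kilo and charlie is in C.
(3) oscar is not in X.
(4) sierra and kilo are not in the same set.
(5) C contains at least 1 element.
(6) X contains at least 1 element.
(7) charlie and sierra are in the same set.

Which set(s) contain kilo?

From (1): kilo ∉ X.
From (3): oscar ∉ X.
Suppose kilo ∉ C: no assignment then satisfies all the clues, so kilo ∈ C.

kilo: C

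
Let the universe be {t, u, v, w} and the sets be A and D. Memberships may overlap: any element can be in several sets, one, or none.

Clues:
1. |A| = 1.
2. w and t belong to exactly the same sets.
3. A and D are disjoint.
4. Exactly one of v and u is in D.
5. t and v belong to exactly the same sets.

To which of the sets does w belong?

w: D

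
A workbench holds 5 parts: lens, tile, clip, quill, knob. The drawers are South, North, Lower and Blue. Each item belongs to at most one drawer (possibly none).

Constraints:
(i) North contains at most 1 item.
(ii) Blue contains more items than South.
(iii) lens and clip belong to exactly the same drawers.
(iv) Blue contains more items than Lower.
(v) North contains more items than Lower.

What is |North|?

1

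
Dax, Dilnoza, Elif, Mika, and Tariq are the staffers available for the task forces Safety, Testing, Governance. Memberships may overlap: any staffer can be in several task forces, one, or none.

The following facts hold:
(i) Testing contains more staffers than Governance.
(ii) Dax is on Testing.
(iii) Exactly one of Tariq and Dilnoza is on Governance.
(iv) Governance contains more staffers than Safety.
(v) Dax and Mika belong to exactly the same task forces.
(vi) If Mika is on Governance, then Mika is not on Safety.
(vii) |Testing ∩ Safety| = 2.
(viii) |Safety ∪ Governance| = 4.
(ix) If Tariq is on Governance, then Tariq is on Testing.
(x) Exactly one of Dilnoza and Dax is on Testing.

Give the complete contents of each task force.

Safety = {Elif, Tariq}; Testing = {Dax, Elif, Mika, Tariq}; Governance = {Dax, Mika, Tariq}

From (ii): Dax ∈ Testing.
(v): Mika matches Dax: Mika ∈ Testing.
(x) (exactly one): Dilnoza ∉ Testing.
Suppose Dax ∈ Safety: no assignment then satisfies all the clues, so Dax ∉ Safety.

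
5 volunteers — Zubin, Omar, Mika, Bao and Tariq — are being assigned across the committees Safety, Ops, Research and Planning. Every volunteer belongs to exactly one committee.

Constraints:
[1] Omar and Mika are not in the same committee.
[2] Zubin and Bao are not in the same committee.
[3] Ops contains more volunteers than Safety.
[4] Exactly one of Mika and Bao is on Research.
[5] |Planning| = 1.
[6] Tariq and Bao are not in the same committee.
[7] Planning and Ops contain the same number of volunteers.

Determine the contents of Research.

Research = {Mika, Tariq, Zubin}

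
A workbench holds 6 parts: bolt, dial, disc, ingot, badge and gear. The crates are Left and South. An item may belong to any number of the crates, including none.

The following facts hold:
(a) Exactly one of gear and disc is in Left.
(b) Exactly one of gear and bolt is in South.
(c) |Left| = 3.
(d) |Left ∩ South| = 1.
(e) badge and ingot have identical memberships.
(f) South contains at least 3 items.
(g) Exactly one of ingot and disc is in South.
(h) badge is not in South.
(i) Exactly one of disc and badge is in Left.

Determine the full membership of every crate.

Left = {badge, gear, ingot}; South = {dial, disc, gear}

From (h): badge ∉ South.
(e): ingot matches badge: ingot ∉ South.
(g) (exactly one): disc ∈ South.
Suppose bolt ∈ Left: no assignment then satisfies all the clues, so bolt ∉ Left.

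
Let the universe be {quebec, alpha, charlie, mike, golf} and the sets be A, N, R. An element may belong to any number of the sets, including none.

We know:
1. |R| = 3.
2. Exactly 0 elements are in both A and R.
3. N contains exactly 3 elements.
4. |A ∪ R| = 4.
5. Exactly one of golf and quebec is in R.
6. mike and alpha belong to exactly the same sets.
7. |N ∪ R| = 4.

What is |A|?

1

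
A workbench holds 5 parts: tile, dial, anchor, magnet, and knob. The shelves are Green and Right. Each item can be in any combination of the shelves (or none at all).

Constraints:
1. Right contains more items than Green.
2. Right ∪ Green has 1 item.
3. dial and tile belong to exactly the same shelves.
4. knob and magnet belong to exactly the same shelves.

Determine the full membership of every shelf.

Green = {}; Right = {anchor}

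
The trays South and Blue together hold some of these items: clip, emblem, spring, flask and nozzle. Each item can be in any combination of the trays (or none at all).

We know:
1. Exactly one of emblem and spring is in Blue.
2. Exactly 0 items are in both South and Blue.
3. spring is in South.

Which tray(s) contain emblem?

From (3): spring ∈ South.
Suppose emblem ∈ South: no assignment then satisfies all the clues, so emblem ∉ South.

emblem: Blue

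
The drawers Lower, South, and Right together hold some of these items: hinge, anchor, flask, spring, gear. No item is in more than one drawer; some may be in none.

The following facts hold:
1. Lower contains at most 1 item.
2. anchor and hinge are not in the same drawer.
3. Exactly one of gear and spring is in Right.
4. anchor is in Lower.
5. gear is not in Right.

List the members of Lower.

Lower = {anchor}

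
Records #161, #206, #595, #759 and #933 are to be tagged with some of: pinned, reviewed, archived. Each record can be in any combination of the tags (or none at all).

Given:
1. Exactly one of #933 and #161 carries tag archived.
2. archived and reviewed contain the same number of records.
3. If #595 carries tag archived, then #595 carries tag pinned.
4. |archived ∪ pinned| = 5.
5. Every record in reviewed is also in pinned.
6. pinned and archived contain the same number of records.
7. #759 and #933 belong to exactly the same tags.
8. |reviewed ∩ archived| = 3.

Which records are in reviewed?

reviewed = {#161, #595, #759, #933}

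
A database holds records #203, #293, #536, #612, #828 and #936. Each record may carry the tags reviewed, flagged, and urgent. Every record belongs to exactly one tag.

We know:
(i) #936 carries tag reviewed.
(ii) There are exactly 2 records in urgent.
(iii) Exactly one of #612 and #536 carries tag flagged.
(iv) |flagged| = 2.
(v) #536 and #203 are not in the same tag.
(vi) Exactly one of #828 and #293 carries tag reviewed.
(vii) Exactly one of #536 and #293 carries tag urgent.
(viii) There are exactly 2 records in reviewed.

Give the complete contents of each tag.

reviewed = {#293, #936}; flagged = {#203, #612}; urgent = {#536, #828}

From (i): #936 ∈ reviewed.
Suppose #203 ∈ reviewed: no assignment then satisfies all the clues, so #203 ∉ reviewed.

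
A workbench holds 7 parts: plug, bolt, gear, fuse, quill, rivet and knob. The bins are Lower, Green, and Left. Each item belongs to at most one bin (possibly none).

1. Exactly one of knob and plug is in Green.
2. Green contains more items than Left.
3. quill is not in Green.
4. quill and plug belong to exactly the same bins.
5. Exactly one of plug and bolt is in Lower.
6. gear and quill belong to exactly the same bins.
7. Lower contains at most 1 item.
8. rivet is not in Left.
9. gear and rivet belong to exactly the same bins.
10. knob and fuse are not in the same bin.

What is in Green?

From (3): quill ∉ Green.
From (8): rivet ∉ Left.
(4): plug matches quill: plug ∉ Green.
(6): gear matches quill: gear ∉ Green.
(9): rivet matches gear: rivet ∉ Green.
(9): gear matches rivet: gear ∉ Left.
(1) (exactly one): knob ∈ Green.
(6): quill matches gear: quill ∉ Left.
(10): fuse ∉ Green.
(4): plug matches quill: plug ∉ Left.
Suppose bolt ∈ Green: no assignment then satisfies all the clues, so bolt ∉ Green.

Green = {knob}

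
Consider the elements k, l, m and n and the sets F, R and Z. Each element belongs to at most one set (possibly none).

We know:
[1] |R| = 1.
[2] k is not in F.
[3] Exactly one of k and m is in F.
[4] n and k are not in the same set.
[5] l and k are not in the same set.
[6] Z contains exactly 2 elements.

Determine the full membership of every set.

F = {m}; R = {k}; Z = {l, n}

From (2): k ∉ F.
(3) (exactly one): m ∈ F.
Suppose k ∉ R: no assignment then satisfies all the clues, so k ∈ R.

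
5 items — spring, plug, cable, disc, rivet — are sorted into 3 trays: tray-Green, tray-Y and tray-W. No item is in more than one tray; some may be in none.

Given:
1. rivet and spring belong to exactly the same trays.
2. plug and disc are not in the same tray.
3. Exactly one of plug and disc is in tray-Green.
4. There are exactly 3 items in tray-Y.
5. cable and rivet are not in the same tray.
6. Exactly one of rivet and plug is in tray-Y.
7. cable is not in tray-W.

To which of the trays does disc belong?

disc: tray-Y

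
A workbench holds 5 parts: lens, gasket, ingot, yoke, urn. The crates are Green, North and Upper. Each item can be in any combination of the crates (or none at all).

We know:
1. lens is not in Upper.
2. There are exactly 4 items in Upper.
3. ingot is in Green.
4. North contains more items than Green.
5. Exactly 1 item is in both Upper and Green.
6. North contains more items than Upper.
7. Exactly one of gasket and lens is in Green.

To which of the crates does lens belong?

lens: Green, North

From (1): lens ∉ Upper.
From (3): ingot ∈ Green.
(2): only 4 candidates remain for Upper, so all are in.
Suppose lens ∉ Green: no assignment then satisfies all the clues, so lens ∈ Green.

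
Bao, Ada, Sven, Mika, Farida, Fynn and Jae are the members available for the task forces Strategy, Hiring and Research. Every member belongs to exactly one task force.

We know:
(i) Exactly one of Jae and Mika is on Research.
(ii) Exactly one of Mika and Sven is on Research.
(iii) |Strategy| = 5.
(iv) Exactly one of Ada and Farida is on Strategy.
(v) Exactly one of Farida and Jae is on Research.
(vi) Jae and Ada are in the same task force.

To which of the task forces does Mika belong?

Mika: Research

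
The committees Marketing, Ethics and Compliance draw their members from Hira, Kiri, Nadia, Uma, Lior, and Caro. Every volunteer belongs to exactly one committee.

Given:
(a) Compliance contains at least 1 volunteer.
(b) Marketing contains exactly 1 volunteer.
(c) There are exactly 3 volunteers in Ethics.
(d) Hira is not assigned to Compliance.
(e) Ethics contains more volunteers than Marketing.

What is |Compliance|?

2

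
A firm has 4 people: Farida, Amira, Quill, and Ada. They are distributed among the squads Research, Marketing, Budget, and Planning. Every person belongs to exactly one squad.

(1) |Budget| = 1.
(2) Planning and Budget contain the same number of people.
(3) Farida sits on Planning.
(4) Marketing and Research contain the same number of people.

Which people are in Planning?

Planning = {Farida}

From (3): Farida ∈ Planning.
Suppose Amira ∈ Planning: no assignment then satisfies all the clues, so Amira ∉ Planning.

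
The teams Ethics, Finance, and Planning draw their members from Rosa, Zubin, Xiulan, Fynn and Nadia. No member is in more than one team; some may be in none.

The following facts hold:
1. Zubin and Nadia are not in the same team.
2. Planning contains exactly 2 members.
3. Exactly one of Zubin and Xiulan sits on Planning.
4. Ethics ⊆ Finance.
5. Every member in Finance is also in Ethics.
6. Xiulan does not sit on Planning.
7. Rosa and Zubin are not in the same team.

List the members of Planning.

From (6): Xiulan ∉ Planning.
(3) (exactly one): Zubin ∈ Planning.
(7): Rosa ∉ Planning.
(1): Nadia ∉ Planning.
(2): only 2 candidates remain for Planning, so all are in.

Planning = {Fynn, Zubin}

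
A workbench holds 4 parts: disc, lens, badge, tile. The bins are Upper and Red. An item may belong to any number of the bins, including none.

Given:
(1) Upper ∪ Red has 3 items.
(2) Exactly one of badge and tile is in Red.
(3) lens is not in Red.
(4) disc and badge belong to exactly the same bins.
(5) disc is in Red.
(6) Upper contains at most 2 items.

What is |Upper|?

1

From (3): lens ∉ Red.
From (5): disc ∈ Red.
(4): badge matches disc: badge ∈ Red.
(2) (exactly one): tile ∉ Red.
Suppose disc ∈ Upper: no assignment then satisfies all the clues, so disc ∉ Upper.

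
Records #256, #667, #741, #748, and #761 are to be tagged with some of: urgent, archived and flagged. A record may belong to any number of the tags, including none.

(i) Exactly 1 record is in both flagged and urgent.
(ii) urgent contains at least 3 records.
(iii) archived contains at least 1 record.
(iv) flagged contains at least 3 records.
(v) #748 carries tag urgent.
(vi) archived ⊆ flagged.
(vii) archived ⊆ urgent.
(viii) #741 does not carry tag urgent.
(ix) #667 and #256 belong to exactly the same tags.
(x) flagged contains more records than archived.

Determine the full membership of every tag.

From (v): #748 ∈ urgent.
From (viii): #741 ∉ urgent.
(vii) contrapositive: #741 ∉ archived.
Suppose #256 ∉ urgent: no assignment then satisfies all the clues, so #256 ∈ urgent.

urgent = {#256, #667, #748}; archived = {#748}; flagged = {#741, #748, #761}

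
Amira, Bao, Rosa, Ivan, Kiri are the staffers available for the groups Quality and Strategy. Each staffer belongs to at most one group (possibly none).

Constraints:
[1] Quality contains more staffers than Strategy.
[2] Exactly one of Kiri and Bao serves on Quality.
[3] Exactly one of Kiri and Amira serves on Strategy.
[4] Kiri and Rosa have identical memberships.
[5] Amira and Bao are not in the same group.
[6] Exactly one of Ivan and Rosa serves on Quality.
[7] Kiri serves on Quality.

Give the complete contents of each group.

Quality = {Kiri, Rosa}; Strategy = {Amira}

From (7): Kiri ∈ Quality.
(2) (exactly one): Bao ∉ Quality.
(3) (exactly one): Amira ∈ Strategy.
(4): Rosa matches Kiri: Rosa ∈ Quality.
(5): Bao ∉ Strategy.
(6) (exactly one): Ivan ∉ Quality.
Suppose Ivan ∈ Strategy: no assignment then satisfies all the clues, so Ivan ∉ Strategy.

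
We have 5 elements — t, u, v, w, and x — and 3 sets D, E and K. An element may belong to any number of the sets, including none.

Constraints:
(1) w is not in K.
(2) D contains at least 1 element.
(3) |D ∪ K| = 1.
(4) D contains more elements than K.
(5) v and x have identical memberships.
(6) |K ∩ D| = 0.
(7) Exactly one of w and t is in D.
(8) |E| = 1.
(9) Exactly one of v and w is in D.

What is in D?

D = {w}

From (1): w ∉ K.
Suppose t ∈ D: no assignment then satisfies all the clues, so t ∉ D.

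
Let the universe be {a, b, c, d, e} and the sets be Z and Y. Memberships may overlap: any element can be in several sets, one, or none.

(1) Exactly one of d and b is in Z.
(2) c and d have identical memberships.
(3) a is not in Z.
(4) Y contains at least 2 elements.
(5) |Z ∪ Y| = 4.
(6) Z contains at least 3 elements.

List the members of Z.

From (3): a ∉ Z.
Suppose b ∈ Z: no assignment then satisfies all the clues, so b ∉ Z.

Z = {c, d, e}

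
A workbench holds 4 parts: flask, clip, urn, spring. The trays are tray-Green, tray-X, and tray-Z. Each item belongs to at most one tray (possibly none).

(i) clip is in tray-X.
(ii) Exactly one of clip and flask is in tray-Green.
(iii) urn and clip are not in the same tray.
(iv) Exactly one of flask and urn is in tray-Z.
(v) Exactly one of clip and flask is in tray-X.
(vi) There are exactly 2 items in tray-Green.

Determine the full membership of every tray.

From (i): clip ∈ tray-X.
(ii) (exactly one): flask ∈ tray-Green.
(iii): urn ∉ tray-X.
(iv) (exactly one): urn ∈ tray-Z.
(vi): only 2 candidates remain for tray-Green, so all are in.

tray-Green = {flask, spring}; tray-X = {clip}; tray-Z = {urn}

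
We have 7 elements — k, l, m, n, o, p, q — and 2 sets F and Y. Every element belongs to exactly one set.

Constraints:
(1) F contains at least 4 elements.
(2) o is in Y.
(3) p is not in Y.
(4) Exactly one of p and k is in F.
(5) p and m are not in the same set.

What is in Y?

Y = {k, m, o}

From (2): o ∈ Y.
From (3): p ∉ Y.
Only one set left: p ∈ F.
(4) (exactly one): k ∉ F.
(5): m ∉ F.
Only one set left: k ∈ Y.
Only one set left: m ∈ Y.
(1): only 4 candidates remain for F, so all are in.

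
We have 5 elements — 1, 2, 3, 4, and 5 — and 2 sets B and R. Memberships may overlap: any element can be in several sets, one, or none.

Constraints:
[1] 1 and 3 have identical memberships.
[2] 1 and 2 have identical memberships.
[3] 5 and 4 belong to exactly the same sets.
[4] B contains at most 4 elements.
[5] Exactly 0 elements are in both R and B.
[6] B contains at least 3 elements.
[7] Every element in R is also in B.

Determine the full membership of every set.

B = {1, 2, 3}; R = {}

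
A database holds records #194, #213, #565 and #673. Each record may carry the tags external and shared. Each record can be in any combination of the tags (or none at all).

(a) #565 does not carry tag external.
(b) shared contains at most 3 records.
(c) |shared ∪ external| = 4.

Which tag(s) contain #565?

#565: shared

From (a): #565 ∉ external.
Suppose #565 ∉ shared: no assignment then satisfies all the clues, so #565 ∈ shared.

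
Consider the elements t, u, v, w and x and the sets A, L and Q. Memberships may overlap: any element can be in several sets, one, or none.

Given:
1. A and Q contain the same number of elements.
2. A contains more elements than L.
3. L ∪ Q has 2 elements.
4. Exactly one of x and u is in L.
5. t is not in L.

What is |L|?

1

From (5): t ∉ L.
Suppose v ∈ L: no assignment then satisfies all the clues, so v ∉ L.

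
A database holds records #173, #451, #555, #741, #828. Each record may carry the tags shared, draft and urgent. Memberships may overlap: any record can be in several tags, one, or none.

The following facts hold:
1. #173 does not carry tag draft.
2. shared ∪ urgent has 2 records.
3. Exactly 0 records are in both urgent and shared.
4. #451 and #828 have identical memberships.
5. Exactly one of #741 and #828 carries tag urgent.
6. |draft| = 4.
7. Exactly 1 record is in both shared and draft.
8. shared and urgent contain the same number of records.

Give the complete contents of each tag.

shared = {#555}; draft = {#451, #555, #741, #828}; urgent = {#741}

From (1): #173 ∉ draft.
(6): only 4 candidates remain for draft, so all are in.
Suppose #173 ∈ shared: no assignment then satisfies all the clues, so #173 ∉ shared.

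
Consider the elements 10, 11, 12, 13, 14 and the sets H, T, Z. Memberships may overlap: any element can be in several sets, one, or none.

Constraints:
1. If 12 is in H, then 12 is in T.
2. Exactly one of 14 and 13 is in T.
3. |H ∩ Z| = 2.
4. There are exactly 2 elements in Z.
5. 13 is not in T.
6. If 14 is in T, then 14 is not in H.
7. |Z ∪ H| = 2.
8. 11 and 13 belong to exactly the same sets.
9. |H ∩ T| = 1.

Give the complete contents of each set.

H = {10, 12}; T = {12, 14}; Z = {10, 12}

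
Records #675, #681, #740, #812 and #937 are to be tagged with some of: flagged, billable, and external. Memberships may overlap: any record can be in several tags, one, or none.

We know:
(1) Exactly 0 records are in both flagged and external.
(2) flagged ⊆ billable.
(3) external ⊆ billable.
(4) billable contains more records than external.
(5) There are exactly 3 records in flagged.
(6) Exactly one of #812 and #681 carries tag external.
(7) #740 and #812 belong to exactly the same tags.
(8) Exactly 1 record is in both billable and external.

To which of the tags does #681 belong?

#681: billable, external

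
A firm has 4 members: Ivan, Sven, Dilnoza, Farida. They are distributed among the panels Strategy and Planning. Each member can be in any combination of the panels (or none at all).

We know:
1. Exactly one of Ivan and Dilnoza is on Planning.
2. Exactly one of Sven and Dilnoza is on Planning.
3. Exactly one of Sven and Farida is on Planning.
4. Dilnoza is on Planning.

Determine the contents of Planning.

Planning = {Dilnoza, Farida}

From (4): Dilnoza ∈ Planning.
(1) (exactly one): Ivan ∉ Planning.
(2) (exactly one): Sven ∉ Planning.
(3) (exactly one): Farida ∈ Planning.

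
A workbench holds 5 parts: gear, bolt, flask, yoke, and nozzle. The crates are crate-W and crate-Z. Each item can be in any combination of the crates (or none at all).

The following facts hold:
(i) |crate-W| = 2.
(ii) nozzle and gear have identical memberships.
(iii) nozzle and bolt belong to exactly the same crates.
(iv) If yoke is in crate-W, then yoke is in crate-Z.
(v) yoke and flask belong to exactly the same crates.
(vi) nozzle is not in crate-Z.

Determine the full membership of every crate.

crate-W = {flask, yoke}; crate-Z = {flask, yoke}

From (vi): nozzle ∉ crate-Z.
(ii): gear matches nozzle: gear ∉ crate-Z.
(iii): bolt matches nozzle: bolt ∉ crate-Z.
Suppose gear ∈ crate-W: no assignment then satisfies all the clues, so gear ∉ crate-W.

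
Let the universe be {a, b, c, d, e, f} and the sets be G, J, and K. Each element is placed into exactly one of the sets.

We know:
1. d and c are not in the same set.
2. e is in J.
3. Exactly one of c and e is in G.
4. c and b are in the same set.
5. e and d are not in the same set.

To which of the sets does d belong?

d: K

From (2): e ∈ J.
(3) (exactly one): c ∈ G.
(4): b matches c: b ∈ G.
(5): d ∉ J.
(1): d ∉ G.
Only one set left: d ∈ K.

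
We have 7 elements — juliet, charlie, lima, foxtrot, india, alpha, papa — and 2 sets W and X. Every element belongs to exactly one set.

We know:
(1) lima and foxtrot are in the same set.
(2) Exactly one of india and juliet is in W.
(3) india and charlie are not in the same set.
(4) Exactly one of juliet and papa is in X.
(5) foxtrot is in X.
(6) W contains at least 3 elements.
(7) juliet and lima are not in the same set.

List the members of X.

X = {foxtrot, india, lima, papa}

From (5): foxtrot ∈ X.
(1): lima matches foxtrot: lima ∉ W.
(1): lima matches foxtrot: lima ∈ X.
(7): juliet ∉ X.
Only one set left: juliet ∈ W.
(2) (exactly one): india ∉ W.
(4) (exactly one): papa ∈ X.
(6): only 3 candidates remain for W, so all are in.
Only one set left: india ∈ X.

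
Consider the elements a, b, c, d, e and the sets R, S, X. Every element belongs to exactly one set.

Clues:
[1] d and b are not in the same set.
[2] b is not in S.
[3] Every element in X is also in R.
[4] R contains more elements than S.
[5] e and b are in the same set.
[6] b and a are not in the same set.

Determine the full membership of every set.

R = {b, c, e}; S = {a, d}; X = {}

From (2): b ∉ S.
(5): e matches b: e ∉ S.
Suppose a ∈ R: no assignment then satisfies all the clues, so a ∉ R.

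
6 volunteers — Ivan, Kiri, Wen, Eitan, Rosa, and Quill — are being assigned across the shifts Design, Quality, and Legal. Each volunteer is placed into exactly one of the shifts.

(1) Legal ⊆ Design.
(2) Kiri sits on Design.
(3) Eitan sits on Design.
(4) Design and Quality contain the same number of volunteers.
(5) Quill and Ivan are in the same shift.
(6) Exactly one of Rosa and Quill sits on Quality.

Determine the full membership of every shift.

Design = {Eitan, Kiri, Rosa}; Quality = {Ivan, Quill, Wen}; Legal = {}

From (2): Kiri ∈ Design.
From (3): Eitan ∈ Design.
Suppose Ivan ∈ Design: no assignment then satisfies all the clues, so Ivan ∉ Design.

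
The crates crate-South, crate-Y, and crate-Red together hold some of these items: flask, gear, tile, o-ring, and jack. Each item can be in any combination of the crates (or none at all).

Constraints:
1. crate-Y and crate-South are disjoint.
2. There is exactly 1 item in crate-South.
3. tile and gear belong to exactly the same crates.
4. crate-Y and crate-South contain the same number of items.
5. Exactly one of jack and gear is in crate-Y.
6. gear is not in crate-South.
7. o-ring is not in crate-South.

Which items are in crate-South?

crate-South = {flask}

From (6): gear ∉ crate-South.
From (7): o-ring ∉ crate-South.
(3): tile matches gear: tile ∉ crate-South.
Suppose flask ∉ crate-South: no assignment then satisfies all the clues, so flask ∈ crate-South.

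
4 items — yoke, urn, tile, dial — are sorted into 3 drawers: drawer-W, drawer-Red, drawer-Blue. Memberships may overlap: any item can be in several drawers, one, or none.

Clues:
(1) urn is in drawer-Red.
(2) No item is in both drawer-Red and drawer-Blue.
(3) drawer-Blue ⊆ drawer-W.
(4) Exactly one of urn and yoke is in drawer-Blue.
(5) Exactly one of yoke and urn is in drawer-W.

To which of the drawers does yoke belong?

yoke: drawer-Blue, drawer-W

From (1): urn ∈ drawer-Red.
(2) (disjoint): urn ∉ drawer-Blue.
(4) (exactly one): yoke ∈ drawer-Blue.
(2) (disjoint): yoke ∉ drawer-Red.
(3) with yoke ∈ drawer-Blue: yoke ∈ drawer-W.
(5) (exactly one): urn ∉ drawer-W.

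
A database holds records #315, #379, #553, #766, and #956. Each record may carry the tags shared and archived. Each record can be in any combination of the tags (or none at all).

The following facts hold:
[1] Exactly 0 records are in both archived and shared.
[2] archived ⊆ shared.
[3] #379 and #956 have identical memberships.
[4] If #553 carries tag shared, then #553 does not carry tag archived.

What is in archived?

archived = {}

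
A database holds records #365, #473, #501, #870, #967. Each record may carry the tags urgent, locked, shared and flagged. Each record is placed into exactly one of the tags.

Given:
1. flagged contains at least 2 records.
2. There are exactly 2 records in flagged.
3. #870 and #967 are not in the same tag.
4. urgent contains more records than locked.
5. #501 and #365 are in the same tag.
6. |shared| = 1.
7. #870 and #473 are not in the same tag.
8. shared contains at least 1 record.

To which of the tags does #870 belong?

#870: shared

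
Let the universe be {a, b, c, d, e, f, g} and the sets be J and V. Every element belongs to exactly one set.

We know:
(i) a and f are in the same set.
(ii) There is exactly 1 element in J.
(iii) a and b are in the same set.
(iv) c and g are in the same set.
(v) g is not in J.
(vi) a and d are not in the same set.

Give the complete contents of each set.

J = {d}; V = {a, b, c, e, f, g}

From (v): g ∉ J.
(iv): c matches g: c ∉ J.
Only one set left: c ∈ V.
Only one set left: g ∈ V.
Suppose a ∈ J: no assignment then satisfies all the clues, so a ∉ J.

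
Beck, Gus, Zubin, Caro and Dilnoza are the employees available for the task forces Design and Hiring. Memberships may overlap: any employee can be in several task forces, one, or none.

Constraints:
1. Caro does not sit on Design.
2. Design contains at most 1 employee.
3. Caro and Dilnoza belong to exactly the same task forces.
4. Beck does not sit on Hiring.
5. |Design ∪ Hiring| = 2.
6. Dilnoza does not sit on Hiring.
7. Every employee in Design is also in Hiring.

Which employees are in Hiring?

Hiring = {Gus, Zubin}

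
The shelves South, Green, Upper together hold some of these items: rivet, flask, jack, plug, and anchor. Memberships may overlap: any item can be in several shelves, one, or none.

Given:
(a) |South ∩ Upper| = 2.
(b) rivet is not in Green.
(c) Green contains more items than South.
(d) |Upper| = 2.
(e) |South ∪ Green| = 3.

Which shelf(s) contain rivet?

rivet: none

From (b): rivet ∉ Green.
Suppose rivet ∈ South: no assignment then satisfies all the clues, so rivet ∉ South.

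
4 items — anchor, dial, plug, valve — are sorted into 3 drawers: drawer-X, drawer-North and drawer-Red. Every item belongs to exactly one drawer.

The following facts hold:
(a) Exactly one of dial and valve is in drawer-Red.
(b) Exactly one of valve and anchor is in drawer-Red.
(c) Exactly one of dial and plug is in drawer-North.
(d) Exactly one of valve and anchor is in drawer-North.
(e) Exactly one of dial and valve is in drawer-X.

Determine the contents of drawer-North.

drawer-North = {anchor, plug}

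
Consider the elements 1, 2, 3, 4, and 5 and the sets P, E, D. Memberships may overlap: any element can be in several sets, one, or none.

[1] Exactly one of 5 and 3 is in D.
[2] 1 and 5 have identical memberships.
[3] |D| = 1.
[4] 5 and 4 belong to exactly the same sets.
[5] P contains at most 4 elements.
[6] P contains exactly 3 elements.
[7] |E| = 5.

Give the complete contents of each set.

P = {1, 4, 5}; E = {1, 2, 3, 4, 5}; D = {3}

(7): only 5 candidates remain for E, so all are in.
Suppose 1 ∉ P: no assignment then satisfies all the clues, so 1 ∈ P.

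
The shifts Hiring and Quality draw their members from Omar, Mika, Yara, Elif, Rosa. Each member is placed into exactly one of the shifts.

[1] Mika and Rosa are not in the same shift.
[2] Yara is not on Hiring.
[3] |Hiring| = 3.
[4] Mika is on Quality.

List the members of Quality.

Quality = {Mika, Yara}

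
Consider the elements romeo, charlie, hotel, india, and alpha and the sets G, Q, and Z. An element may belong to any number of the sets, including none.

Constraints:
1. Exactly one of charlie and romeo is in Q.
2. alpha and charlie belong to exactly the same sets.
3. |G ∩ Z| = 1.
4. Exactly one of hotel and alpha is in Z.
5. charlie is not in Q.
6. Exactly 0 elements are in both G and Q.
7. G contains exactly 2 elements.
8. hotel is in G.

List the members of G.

G = {hotel, india}

From (5): charlie ∉ Q.
From (8): hotel ∈ G.
(1) (exactly one): romeo ∈ Q.
(2): alpha matches charlie: alpha ∉ Q.
Suppose romeo ∈ G: no assignment then satisfies all the clues, so romeo ∉ G.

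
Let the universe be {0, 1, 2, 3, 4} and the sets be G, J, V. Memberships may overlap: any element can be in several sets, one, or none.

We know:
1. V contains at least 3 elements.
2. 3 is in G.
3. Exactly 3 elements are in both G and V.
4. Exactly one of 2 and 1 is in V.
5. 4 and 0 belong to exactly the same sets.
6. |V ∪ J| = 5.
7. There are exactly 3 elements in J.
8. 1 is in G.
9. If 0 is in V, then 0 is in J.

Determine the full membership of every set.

G = {0, 1, 3, 4}; J = {0, 1, 4}; V = {0, 2, 3, 4}

From (2): 3 ∈ G.
From (8): 1 ∈ G.
Suppose 0 ∉ G: no assignment then satisfies all the clues, so 0 ∈ G.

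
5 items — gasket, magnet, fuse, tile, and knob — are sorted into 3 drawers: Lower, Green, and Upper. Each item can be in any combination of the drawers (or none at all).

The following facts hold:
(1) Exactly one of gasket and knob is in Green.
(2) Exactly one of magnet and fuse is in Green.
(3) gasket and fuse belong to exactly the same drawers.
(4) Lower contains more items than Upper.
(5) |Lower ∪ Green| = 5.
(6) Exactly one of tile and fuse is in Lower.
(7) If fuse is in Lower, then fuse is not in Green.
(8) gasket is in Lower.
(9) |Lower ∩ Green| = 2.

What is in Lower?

Lower = {fuse, gasket, knob, magnet}

From (8): gasket ∈ Lower.
(3): fuse matches gasket: fuse ∈ Lower.
(6) (exactly one): tile ∉ Lower.
(7): fuse ∉ Green.
(2) (exactly one): magnet ∈ Green.
(3): gasket matches fuse: gasket ∉ Green.
(1) (exactly one): knob ∈ Green.
Suppose magnet ∉ Lower: no assignment then satisfies all the clues, so magnet ∈ Lower.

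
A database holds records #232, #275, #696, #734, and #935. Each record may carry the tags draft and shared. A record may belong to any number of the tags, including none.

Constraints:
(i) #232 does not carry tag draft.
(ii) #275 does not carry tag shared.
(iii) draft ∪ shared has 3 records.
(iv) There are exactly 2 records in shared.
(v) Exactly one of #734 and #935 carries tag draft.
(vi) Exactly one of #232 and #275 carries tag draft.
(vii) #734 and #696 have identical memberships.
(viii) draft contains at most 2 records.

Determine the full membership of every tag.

draft = {#275, #935}; shared = {#232, #935}

From (i): #232 ∉ draft.
From (ii): #275 ∉ shared.
(vi) (exactly one): #275 ∈ draft.
Suppose #232 ∉ shared: no assignment then satisfies all the clues, so #232 ∈ shared.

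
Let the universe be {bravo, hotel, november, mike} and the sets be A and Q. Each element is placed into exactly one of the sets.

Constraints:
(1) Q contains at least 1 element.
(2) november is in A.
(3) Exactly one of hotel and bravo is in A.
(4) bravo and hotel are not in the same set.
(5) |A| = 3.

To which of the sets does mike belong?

mike: A

From (2): november ∈ A.
Suppose mike ∉ A: no assignment then satisfies all the clues, so mike ∈ A.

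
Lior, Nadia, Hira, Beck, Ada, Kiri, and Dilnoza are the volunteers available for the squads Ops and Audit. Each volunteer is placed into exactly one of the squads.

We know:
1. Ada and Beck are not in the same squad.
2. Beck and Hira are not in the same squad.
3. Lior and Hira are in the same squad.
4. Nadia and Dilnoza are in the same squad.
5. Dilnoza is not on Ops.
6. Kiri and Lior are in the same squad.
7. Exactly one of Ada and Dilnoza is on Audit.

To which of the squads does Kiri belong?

Kiri: Ops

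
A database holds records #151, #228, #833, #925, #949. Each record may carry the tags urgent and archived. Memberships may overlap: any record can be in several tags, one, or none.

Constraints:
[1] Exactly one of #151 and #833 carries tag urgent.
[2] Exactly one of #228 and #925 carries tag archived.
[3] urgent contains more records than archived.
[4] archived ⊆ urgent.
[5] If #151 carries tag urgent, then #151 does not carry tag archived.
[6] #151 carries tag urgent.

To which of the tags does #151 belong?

From (6): #151 ∈ urgent.
(1) (exactly one): #833 ∉ urgent.
(4) contrapositive: #833 ∉ archived.
(5): #151 ∉ archived.

#151: urgent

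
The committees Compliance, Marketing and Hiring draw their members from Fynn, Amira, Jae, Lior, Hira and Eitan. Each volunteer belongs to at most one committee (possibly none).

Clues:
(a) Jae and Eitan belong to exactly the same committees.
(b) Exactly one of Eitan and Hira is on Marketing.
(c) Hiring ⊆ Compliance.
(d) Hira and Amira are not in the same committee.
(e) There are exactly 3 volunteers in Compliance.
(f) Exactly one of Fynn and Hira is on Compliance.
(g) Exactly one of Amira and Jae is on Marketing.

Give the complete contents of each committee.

Compliance = {Amira, Fynn, Lior}; Marketing = {Eitan, Jae}; Hiring = {}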